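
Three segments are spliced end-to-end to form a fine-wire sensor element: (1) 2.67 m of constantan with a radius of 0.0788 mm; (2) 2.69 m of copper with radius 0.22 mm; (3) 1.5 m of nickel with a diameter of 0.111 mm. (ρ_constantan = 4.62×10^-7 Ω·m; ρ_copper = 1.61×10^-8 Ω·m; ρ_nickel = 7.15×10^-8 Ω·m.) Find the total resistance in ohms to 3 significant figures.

Seg 1: A = πr² = π(7.8800e-05 m)² = 1.951e-08 m²
R_1 = (4.62×10^-7)(2.67)/(1.951e-08) = 63.23 Ω
Seg 2: A = πr² = π(2.2000e-04 m)² = 1.521e-07 m²
R_2 = (1.61×10^-8)(2.69)/(1.521e-07) = 0.2848 Ω
Seg 3: A = π(d/2)² = π(5.5500e-05 m)² = 9.677e-09 m²
R_3 = (7.15×10^-8)(1.5)/(9.677e-09) = 11.08 Ω
R_total = R_1 + R_2 + R_3 = 74.6 Ω

74.6 Ω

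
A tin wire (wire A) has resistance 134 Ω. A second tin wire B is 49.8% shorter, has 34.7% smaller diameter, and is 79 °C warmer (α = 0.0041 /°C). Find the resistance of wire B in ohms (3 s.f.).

R ∝ ρL/d² with ρ ∝ (1+αΔT), so R_B/R_A = (1 − 49.8/100) × (1 − 34.7/100)⁻² × (1 + 0.0041×79)
= 0.502 × 2.345 × 1.324 = 1.559
R_B = 1.559 × 134 = 209 Ω

209 Ω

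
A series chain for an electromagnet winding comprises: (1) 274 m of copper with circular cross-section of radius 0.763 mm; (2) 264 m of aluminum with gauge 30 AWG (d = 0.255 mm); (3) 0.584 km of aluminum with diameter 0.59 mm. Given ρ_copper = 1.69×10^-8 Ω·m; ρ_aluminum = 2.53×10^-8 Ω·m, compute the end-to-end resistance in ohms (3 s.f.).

187 Ω

Seg 1: A = πr² = π(7.6300e-04 m)² = 1.829e-06 m²
R_1 = (1.69×10^-8)(274)/(1.829e-06) = 2.532 Ω
Seg 2: A = π(0.255/2 mm)² = π(1.2750e-04 m)² = 5.107e-08 m²
R_2 = (2.53×10^-8)(264)/(5.107e-08) = 130.8 Ω
Seg 3: A = π(d/2)² = π(2.9500e-04 m)² = 2.734e-07 m²
R_3 = (2.53×10^-8)(584)/(2.734e-07) = 54.04 Ω
R_total = R_1 + R_2 + R_3 = 187 Ω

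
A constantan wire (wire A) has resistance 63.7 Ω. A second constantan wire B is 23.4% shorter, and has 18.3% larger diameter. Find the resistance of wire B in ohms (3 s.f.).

34.9 Ω

R ∝ L/d², so R_B/R_A = (1 − 23.4/100) × (1 + 18.3/100)⁻²
= 0.766 × 0.7146 = 0.5473
R_B = 0.5473 × 63.7 = 34.9 Ω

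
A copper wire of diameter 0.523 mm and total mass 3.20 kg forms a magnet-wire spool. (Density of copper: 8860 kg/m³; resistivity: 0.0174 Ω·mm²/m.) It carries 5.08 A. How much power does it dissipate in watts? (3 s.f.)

ρ = 0.0174 Ω·mm²/m = 1.74×10^-8 Ω·m
A = π(d/2)² = π(2.6150e-04 m)² = 2.1483e-07 m²
L = m/(density·A) = 3.2/(8860×2.1483e-07) = 1681 m
R = ρL/A = (1.74×10^-8)(1681)/(2.1483e-07) = 136.2 Ω
P = I²R = (5.08)² × 136.2 = 3510 W

3510 W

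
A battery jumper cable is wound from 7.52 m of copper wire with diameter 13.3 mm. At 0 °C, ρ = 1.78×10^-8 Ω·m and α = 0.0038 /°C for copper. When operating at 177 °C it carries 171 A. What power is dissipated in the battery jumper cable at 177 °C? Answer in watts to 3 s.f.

47.1 W

A = π(d/2)² = π(6.6500e-03 m)² = 1.389e-04 m²
R₍0₎ = ρL/A = (1.78×10^-8)(7.52)/(1.389e-04) = 9.635×10^-4 Ω
R₍177₎ = R₍0₎(1 + αΔT) = 9.635×10^-4 × (1 + 0.0038×177) = 0.001612 Ω
P = I²R = (171)² × 0.001612 = 47.1 W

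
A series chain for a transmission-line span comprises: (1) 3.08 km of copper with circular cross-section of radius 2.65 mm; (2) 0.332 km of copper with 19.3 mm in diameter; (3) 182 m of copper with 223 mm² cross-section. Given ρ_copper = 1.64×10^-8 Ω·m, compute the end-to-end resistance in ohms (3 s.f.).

2.32 Ω

Seg 1: A = πr² = π(2.6500e-03 m)² = 2.206e-05 m²
R_1 = (1.64×10^-8)(3080)/(2.206e-05) = 2.29 Ω
Seg 2: A = π(d/2)² = π(9.6500e-03 m)² = 2.926e-04 m²
R_2 = (1.64×10^-8)(332)/(2.926e-04) = 0.01861 Ω
Seg 3: A = 223 mm² = 2.230e-04 m²
R_3 = (1.64×10^-8)(182)/(2.230e-04) = 0.01338 Ω
R_total = R_1 + R_2 + R_3 = 2.32 Ω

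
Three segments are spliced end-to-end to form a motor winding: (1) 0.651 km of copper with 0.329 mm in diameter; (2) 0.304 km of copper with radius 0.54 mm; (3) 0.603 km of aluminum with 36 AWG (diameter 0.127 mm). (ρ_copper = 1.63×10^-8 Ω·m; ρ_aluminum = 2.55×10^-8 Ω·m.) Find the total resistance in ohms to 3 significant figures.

1340 Ω

Seg 1: A = π(d/2)² = π(1.6450e-04 m)² = 8.501e-08 m²
R_1 = (1.63×10^-8)(651)/(8.501e-08) = 124.8 Ω
Seg 2: A = πr² = π(5.4000e-04 m)² = 9.161e-07 m²
R_2 = (1.63×10^-8)(304)/(9.161e-07) = 5.409 Ω
Seg 3: A = π(0.127/2 mm)² = π(6.3500e-05 m)² = 1.267e-08 m²
R_3 = (2.55×10^-8)(603)/(1.267e-08) = 1214 Ω
R_total = R_1 + R_2 + R_3 = 1340 Ω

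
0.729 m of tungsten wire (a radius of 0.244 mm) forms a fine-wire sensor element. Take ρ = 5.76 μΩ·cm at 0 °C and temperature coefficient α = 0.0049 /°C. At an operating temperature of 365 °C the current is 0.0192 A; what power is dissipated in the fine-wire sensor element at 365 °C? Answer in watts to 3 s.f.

ρ = 5.76 μΩ·cm = 5.76×10^-8 Ω·m
A = πr² = π(2.4400e-04 m)² = 1.870e-07 m²
R₍0₎ = ρL/A = (5.76×10^-8)(0.729)/(1.870e-07) = 0.2245 Ω
R₍365₎ = R₍0₎(1 + αΔT) = 0.2245 × (1 + 0.0049×365) = 0.626 Ω
P = I²R = (0.0192)² × 0.626 = 2.31×10^-4 W

2.31×10^-4 W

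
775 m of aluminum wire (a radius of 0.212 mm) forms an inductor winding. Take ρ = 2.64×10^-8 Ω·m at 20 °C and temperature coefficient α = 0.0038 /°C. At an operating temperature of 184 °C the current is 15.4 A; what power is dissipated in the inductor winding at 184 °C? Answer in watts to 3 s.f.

A = πr² = π(2.1200e-04 m)² = 1.412e-07 m²
R₍20₎ = ρL/A = (2.64×10^-8)(775)/(1.412e-07) = 144.9 Ω
R₍184₎ = R₍20₎(1 + αΔT) = 144.9 × (1 + 0.0038×164) = 235.2 Ω
P = I²R = (15.4)² × 235.2 = 55800 W

55800 W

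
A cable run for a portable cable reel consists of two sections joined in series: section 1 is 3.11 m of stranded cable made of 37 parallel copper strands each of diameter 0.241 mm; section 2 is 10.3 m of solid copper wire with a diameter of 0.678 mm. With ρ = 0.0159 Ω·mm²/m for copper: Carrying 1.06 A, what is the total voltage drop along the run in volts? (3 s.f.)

0.512 V

ρ = 0.0159 Ω·mm²/m = 1.59×10^-8 Ω·m
Section 1: A_strand = π(1.2050e-04)² = 4.562e-08 m²; R₁ = ρL/(N·A_s) = (1.59×10^-8)(3.11)/(37×4.562e-08) = 0.0293 Ω
Section 2: A = π(d/2)² = π(3.3900e-04 m)² = 3.610e-07 m²
R₂ = (1.59×10^-8)(10.3)/(3.610e-07) = 0.4536 Ω
R = R₁ + R₂ = 0.4829 Ω
V = IR = 1.06 × 0.4829 = 0.512 V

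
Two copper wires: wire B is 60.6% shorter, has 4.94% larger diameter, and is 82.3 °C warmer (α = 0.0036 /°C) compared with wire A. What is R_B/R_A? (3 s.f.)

R ∝ ρL/d² with ρ ∝ (1+αΔT), so R_B/R_A = (1 − 60.6/100) × (1 + 4.94/100)⁻² × (1 + 0.0036×82.3)
= 0.394 × 0.9081 × 1.296 = 0.464

0.464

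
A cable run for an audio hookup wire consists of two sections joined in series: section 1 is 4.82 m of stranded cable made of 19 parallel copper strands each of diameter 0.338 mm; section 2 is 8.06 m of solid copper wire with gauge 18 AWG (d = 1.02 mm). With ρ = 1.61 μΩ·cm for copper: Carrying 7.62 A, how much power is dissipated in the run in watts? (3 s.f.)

11.9 W

ρ = 1.61 μΩ·cm = 1.61×10^-8 Ω·m
Section 1: A_strand = π(1.6900e-04)² = 8.973e-08 m²; R₁ = ρL/(N·A_s) = (1.61×10^-8)(4.82)/(19×8.973e-08) = 0.04552 Ω
Section 2: A = π(1.02/2 mm)² = π(5.1000e-04 m)² = 8.171e-07 m²
R₂ = (1.61×10^-8)(8.06)/(8.171e-07) = 0.1588 Ω
R = R₁ + R₂ = 0.2043 Ω
P = I²R = (7.62)² × 0.2043 = 11.9 W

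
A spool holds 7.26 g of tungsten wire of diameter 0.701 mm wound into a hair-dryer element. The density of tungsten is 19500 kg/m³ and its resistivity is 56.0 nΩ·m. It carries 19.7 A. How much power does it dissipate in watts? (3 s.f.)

ρ = 56.0 nΩ·m = 5.60×10^-8 Ω·m
A = π(d/2)² = π(3.5050e-04 m)² = 3.8595e-07 m²
L = m/(density·A) = 0.00726/(19500×3.8595e-07) = 0.9647 m
R = ρL/A = (5.60×10^-8)(0.9647)/(3.8595e-07) = 0.14 Ω
P = I²R = (19.7)² × 0.14 = 54.3 W

54.3 W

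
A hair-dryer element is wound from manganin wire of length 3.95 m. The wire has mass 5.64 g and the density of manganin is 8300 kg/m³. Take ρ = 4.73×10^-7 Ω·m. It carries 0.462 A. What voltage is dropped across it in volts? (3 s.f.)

A = m/(density·L) = 0.00564/(8300×3.95) = 1.7203e-07 m²
R = ρL/A = (4.73×10^-7)(3.95)/(1.7203e-07) = 10.86 Ω
V = IR = 0.462 × 10.86 = 5.02 V

5.02 V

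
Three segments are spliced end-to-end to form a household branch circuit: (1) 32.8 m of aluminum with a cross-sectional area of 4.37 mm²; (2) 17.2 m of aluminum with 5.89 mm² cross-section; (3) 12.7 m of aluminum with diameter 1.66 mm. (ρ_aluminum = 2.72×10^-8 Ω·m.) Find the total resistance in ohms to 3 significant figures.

Seg 1: A = 4.37 mm² = 4.370e-06 m²
R_1 = (2.72×10^-8)(32.8)/(4.370e-06) = 0.2042 Ω
Seg 2: A = 5.89 mm² = 5.890e-06 m²
R_2 = (2.72×10^-8)(17.2)/(5.890e-06) = 0.07943 Ω
Seg 3: A = π(d/2)² = π(8.3000e-04 m)² = 2.164e-06 m²
R_3 = (2.72×10^-8)(12.7)/(2.164e-06) = 0.1596 Ω
R_total = R_1 + R_2 + R_3 = 0.443 Ω

0.443 Ω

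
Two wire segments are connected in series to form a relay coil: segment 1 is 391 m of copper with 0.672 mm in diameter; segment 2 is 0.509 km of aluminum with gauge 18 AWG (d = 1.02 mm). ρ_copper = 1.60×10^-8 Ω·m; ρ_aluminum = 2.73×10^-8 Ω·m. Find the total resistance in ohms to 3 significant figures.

Segment 1: A = π(d/2)² = π(3.3600e-04 m)² = 3.547e-07 m²
R₁ = ρL/A = (1.60×10^-8)(391)/(3.547e-07) = 17.64 Ω
Segment 2: A = π(1.02/2 mm)² = π(5.1000e-04 m)² = 8.171e-07 m²
R₂ = (2.73×10^-8)(509)/(8.171e-07) = 17.01 Ω
R = R₁ + R₂ = 34.6 Ω

34.6 Ω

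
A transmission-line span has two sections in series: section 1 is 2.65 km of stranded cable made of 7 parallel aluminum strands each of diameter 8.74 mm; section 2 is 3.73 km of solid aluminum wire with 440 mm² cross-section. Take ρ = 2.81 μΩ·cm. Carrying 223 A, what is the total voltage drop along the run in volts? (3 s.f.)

ρ = 2.81 μΩ·cm = 2.81×10^-8 Ω·m
Section 1: A_strand = π(4.3700e-03)² = 5.999e-05 m²; R₁ = ρL/(N·A_s) = (2.81×10^-8)(2650)/(7×5.999e-05) = 0.1773 Ω
Section 2: A = 440 mm² = 4.400e-04 m²
R₂ = (2.81×10^-8)(3730)/(4.400e-04) = 0.2382 Ω
R = R₁ + R₂ = 0.4155 Ω
V = IR = 223 × 0.4155 = 92.7 V

92.7 V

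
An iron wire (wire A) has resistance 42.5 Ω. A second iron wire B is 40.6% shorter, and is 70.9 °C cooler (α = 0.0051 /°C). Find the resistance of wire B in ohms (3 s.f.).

R ∝ ρL/d² with ρ ∝ (1+αΔT), so R_B/R_A = (1 − 40.6/100) × (1 − 0.0051×70.9)
= 0.594 × 0.6384 = 0.3792
R_B = 0.3792 × 42.5 = 16.1 Ω

16.1 Ω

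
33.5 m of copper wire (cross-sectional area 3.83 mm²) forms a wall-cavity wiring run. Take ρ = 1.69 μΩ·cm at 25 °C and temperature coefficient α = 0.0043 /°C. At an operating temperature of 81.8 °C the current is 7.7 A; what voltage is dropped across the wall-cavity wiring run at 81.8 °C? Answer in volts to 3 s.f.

1.42 V

ρ = 1.69 μΩ·cm = 1.69×10^-8 Ω·m
A = 3.83 mm² = 3.830e-06 m²
R₍25₎ = ρL/A = (1.69×10^-8)(33.5)/(3.830e-06) = 0.1478 Ω
R₍81.8₎ = R₍25₎(1 + αΔT) = 0.1478 × (1 + 0.0043×56.8) = 0.1839 Ω
V = IR = 7.7 × 0.1839 = 1.42 V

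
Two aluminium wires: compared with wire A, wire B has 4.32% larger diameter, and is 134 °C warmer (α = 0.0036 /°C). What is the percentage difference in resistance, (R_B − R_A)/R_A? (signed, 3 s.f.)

36.2%

R ∝ ρL/d² with ρ ∝ (1+αΔT), so R_B/R_A = (1 + 4.32/100)⁻² × (1 + 0.0036×134)
= 0.9189 × 1.482 = 1.362
(R_B − R_A)/R_A = 1.362 − 1 = 36.2%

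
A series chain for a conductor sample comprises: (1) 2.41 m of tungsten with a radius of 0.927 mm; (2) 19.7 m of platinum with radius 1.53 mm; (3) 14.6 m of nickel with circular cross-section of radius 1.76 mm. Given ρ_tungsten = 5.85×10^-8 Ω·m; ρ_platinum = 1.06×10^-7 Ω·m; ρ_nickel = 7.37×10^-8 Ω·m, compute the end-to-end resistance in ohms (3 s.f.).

0.447 Ω

Seg 1: A = πr² = π(9.2700e-04 m)² = 2.700e-06 m²
R_1 = (5.85×10^-8)(2.41)/(2.700e-06) = 0.05222 Ω
Seg 2: A = πr² = π(1.5300e-03 m)² = 7.354e-06 m²
R_2 = (1.06×10^-7)(19.7)/(7.354e-06) = 0.2839 Ω
Seg 3: A = πr² = π(1.7600e-03 m)² = 9.731e-06 m²
R_3 = (7.37×10^-8)(14.6)/(9.731e-06) = 0.1106 Ω
R_total = R_1 + R_2 + R_3 = 0.447 Ω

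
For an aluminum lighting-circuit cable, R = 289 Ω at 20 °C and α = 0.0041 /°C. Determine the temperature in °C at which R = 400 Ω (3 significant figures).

114 °C

R = R₀(1 + α(T − T₀)) ⇒ T = T₀ + (R/R₀ − 1)/α
T = 20 + (400/289 − 1)/0.0041 = 20 + (0.3841)/0.0041 = 114 °C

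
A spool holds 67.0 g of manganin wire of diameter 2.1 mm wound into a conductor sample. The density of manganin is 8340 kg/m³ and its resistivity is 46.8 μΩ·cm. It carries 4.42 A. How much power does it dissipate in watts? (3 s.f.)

6.12 W

ρ = 46.8 μΩ·cm = 4.68×10^-7 Ω·m
A = π(d/2)² = π(1.0500e-03 m)² = 3.4636e-06 m²
L = m/(density·A) = 0.067/(8340×3.4636e-06) = 2.319 m
R = ρL/A = (4.68×10^-7)(2.319)/(3.4636e-06) = 0.3134 Ω
P = I²R = (4.42)² × 0.3134 = 6.12 W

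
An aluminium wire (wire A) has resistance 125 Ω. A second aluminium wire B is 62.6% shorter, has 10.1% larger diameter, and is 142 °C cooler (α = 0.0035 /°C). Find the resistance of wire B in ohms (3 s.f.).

R ∝ ρL/d² with ρ ∝ (1+αΔT), so R_B/R_A = (1 − 62.6/100) × (1 + 10.1/100)⁻² × (1 − 0.0035×142)
= 0.374 × 0.8249 × 0.503 = 0.1552
R_B = 0.1552 × 125 = 19.4 Ω

19.4 Ω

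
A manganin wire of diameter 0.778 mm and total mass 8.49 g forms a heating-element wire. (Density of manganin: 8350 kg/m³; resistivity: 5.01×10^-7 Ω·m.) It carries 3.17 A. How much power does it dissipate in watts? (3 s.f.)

22.7 W

A = π(d/2)² = π(3.8900e-04 m)² = 4.7539e-07 m²
L = m/(density·A) = 0.00849/(8350×4.7539e-07) = 2.139 m
R = ρL/A = (5.01×10^-7)(2.139)/(4.7539e-07) = 2.254 Ω
P = I²R = (3.17)² × 2.254 = 22.7 W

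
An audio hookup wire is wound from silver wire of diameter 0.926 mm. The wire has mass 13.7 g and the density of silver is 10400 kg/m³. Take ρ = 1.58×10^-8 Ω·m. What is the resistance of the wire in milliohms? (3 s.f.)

A = π(d/2)² = π(4.6300e-04 m)² = 6.7346e-07 m²
L = m/(density·A) = 0.0137/(10400×6.7346e-07) = 1.956 m
R = ρL/A = (1.58×10^-8)(1.956)/(6.7346e-07) = 45.9 mΩ

45.9 mΩ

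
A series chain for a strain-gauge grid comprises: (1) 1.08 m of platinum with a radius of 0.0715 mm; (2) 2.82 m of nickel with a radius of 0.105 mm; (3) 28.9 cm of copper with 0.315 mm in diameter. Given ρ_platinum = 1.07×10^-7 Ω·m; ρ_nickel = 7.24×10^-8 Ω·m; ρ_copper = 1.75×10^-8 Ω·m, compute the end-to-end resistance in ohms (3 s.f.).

Seg 1: A = πr² = π(7.1500e-05 m)² = 1.606e-08 m²
R_1 = (1.07×10^-7)(1.08)/(1.606e-08) = 7.195 Ω
Seg 2: A = πr² = π(1.0500e-04 m)² = 3.464e-08 m²
R_2 = (7.24×10^-8)(2.82)/(3.464e-08) = 5.895 Ω
Seg 3: A = π(d/2)² = π(1.5750e-04 m)² = 7.793e-08 m²
R_3 = (1.75×10^-8)(0.289)/(7.793e-08) = 0.0649 Ω
R_total = R_1 + R_2 + R_3 = 13.2 Ω

13.2 Ω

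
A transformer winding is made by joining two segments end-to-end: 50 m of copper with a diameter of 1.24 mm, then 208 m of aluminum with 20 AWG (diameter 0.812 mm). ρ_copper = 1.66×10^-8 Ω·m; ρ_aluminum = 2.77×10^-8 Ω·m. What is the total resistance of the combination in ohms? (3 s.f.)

11.8 Ω

Segment 1: A = π(d/2)² = π(6.2000e-04 m)² = 1.208e-06 m²
R₁ = ρL/A = (1.66×10^-8)(50)/(1.208e-06) = 0.6873 Ω
Segment 2: A = π(0.812/2 mm)² = π(4.0600e-04 m)² = 5.178e-07 m²
R₂ = (2.77×10^-8)(208)/(5.178e-07) = 11.13 Ω
R = R₁ + R₂ = 11.8 Ω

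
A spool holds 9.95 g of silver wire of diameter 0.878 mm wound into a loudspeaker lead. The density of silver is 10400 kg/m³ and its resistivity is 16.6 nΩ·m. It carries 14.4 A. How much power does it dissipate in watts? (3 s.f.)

ρ = 16.6 nΩ·m = 1.66×10^-8 Ω·m
A = π(d/2)² = π(4.3900e-04 m)² = 6.0545e-07 m²
L = m/(density·A) = 0.00995/(10400×6.0545e-07) = 1.58 m
R = ρL/A = (1.66×10^-8)(1.58)/(6.0545e-07) = 0.04333 Ω
P = I²R = (14.4)² × 0.04333 = 8.98 W

8.98 W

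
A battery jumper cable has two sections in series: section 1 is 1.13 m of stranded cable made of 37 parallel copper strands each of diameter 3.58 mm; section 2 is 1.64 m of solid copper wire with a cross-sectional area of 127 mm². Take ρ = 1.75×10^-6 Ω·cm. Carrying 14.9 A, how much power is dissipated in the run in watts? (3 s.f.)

ρ = 1.75×10^-6 Ω·cm = 1.75×10^-8 Ω·m
Section 1: A_strand = π(1.7900e-03)² = 1.007e-05 m²; R₁ = ρL/(N·A_s) = (1.75×10^-8)(1.13)/(37×1.007e-05) = 5.310×10^-5 Ω
Section 2: A = 127 mm² = 1.270e-04 m²
R₂ = (1.75×10^-8)(1.64)/(1.270e-04) = 2.260×10^-4 Ω
R = R₁ + R₂ = 2.791×10^-4 Ω
P = I²R = (14.9)² × 2.791×10^-4 = 0.0620 W

0.0620 W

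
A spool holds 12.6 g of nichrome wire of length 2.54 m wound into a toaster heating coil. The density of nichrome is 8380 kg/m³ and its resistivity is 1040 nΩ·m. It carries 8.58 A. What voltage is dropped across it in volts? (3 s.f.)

ρ = 1040 nΩ·m = 1.04×10^-6 Ω·m
A = m/(density·L) = 0.0126/(8380×2.54) = 5.9196e-07 m²
R = ρL/A = (1.04×10^-6)(2.54)/(5.9196e-07) = 4.462 Ω
V = IR = 8.58 × 4.462 = 38.3 V

38.3 V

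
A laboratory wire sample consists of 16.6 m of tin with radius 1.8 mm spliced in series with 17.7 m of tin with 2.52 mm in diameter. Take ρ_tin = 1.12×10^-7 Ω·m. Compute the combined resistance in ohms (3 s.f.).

Segment 1: A = πr² = π(1.8000e-03 m)² = 1.018e-05 m²
R₁ = ρL/A = (1.12×10^-7)(16.6)/(1.018e-05) = 0.1827 Ω
Segment 2: A = π(d/2)² = π(1.2600e-03 m)² = 4.988e-06 m²
R₂ = (1.12×10^-7)(17.7)/(4.988e-06) = 0.3975 Ω
R = R₁ + R₂ = 0.580 Ω

0.580 Ω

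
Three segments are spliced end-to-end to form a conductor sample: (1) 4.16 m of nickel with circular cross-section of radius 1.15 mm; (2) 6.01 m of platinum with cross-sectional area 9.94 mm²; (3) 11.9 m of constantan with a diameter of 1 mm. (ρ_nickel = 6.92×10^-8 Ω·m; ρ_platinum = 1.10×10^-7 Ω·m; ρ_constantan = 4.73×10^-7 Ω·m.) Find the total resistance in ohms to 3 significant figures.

Seg 1: A = πr² = π(1.1500e-03 m)² = 4.155e-06 m²
R_1 = (6.92×10^-8)(4.16)/(4.155e-06) = 0.06929 Ω
Seg 2: A = 9.94 mm² = 9.940e-06 m²
R_2 = (1.10×10^-7)(6.01)/(9.940e-06) = 0.06651 Ω
Seg 3: A = π(d/2)² = π(5.0000e-04 m)² = 7.854e-07 m²
R_3 = (4.73×10^-7)(11.9)/(7.854e-07) = 7.167 Ω
R_total = R_1 + R_2 + R_3 = 7.30 Ω

7.30 Ω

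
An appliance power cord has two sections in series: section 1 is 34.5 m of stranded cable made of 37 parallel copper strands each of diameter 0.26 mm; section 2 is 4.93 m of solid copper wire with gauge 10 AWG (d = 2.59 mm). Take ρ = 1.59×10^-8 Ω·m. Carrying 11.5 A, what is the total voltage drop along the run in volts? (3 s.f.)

Section 1: A_strand = π(1.3000e-04)² = 5.309e-08 m²; R₁ = ρL/(N·A_s) = (1.59×10^-8)(34.5)/(37×5.309e-08) = 0.2792 Ω
Section 2: A = π(2.59/2 mm)² = π(1.2950e-03 m)² = 5.269e-06 m²
R₂ = (1.59×10^-8)(4.93)/(5.269e-06) = 0.01488 Ω
R = R₁ + R₂ = 0.2941 Ω
V = IR = 11.5 × 0.2941 = 3.38 V

3.38 V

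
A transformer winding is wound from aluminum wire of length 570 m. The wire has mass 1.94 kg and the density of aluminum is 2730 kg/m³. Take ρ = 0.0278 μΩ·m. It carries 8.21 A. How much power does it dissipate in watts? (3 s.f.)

857 W

ρ = 0.0278 μΩ·m = 2.78×10^-8 Ω·m
A = m/(density·L) = 1.94/(2730×570) = 1.2467e-06 m²
R = ρL/A = (2.78×10^-8)(570)/(1.2467e-06) = 12.71 Ω
P = I²R = (8.21)² × 12.71 = 857 W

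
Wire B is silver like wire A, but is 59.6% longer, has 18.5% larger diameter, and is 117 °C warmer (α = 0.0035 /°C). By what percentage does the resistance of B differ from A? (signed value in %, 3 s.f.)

60.2%

R ∝ ρL/d² with ρ ∝ (1+αΔT), so R_B/R_A = (1 + 59.6/100) × (1 + 18.5/100)⁻² × (1 + 0.0035×117)
= 1.596 × 0.7121 × 1.409 = 1.602
(R_B − R_A)/R_A = 1.602 − 1 = 60.2%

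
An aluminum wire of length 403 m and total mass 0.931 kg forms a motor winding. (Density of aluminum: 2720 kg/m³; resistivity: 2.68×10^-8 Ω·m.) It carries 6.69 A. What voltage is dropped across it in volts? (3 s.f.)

85.1 V

A = m/(density·L) = 0.931/(2720×403) = 8.4933e-07 m²
R = ρL/A = (2.68×10^-8)(403)/(8.4933e-07) = 12.72 Ω
V = IR = 6.69 × 12.72 = 85.1 V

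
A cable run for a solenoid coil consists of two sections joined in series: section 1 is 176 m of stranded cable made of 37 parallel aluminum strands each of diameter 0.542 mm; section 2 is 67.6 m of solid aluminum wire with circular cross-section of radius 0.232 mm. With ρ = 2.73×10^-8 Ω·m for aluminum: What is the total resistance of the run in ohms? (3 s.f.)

Section 1: A_strand = π(2.7100e-04)² = 2.307e-07 m²; R₁ = ρL/(N·A_s) = (2.73×10^-8)(176)/(37×2.307e-07) = 0.5628 Ω
Section 2: A = πr² = π(2.3200e-04 m)² = 1.691e-07 m²
R₂ = (2.73×10^-8)(67.6)/(1.691e-07) = 10.91 Ω
R = R₁ + R₂ = 11.5 Ω

11.5 Ω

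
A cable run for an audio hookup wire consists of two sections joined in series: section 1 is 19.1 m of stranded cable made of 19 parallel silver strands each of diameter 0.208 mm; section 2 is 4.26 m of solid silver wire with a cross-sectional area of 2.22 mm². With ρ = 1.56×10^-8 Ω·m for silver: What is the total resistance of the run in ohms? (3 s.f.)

0.491 Ω

Section 1: A_strand = π(1.0400e-04)² = 3.398e-08 m²; R₁ = ρL/(N·A_s) = (1.56×10^-8)(19.1)/(19×3.398e-08) = 0.4615 Ω
Section 2: A = 2.22 mm² = 2.220e-06 m²
R₂ = (1.56×10^-8)(4.26)/(2.220e-06) = 0.02994 Ω
R = R₁ + R₂ = 0.491 Ω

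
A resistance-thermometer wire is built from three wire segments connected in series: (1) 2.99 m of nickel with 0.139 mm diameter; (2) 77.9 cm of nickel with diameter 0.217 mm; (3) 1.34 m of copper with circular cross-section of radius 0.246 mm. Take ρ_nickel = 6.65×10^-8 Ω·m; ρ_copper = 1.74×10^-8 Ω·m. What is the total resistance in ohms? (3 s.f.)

14.6 Ω

Seg 1: A = π(d/2)² = π(6.9500e-05 m)² = 1.517e-08 m²
R_1 = (6.65×10^-8)(2.99)/(1.517e-08) = 13.1 Ω
Seg 2: A = π(d/2)² = π(1.0850e-04 m)² = 3.698e-08 m²
R_2 = (6.65×10^-8)(0.779)/(3.698e-08) = 1.401 Ω
Seg 3: A = πr² = π(2.4600e-04 m)² = 1.901e-07 m²
R_3 = (1.74×10^-8)(1.34)/(1.901e-07) = 0.1226 Ω
R_total = R_1 + R_2 + R_3 = 14.6 Ω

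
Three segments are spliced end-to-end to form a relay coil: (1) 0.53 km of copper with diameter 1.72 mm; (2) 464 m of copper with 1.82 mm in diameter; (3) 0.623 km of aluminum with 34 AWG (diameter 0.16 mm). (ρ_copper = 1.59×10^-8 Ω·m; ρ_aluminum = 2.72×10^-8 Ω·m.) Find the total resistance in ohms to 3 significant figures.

Seg 1: A = π(d/2)² = π(8.6000e-04 m)² = 2.324e-06 m²
R_1 = (1.59×10^-8)(530)/(2.324e-06) = 3.627 Ω
Seg 2: A = π(d/2)² = π(9.1000e-04 m)² = 2.602e-06 m²
R_2 = (1.59×10^-8)(464)/(2.602e-06) = 2.836 Ω
Seg 3: A = π(0.16/2 mm)² = π(8.0000e-05 m)² = 2.011e-08 m²
R_3 = (2.72×10^-8)(623)/(2.011e-08) = 842.8 Ω
R_total = R_1 + R_2 + R_3 = 849 Ω

849 Ω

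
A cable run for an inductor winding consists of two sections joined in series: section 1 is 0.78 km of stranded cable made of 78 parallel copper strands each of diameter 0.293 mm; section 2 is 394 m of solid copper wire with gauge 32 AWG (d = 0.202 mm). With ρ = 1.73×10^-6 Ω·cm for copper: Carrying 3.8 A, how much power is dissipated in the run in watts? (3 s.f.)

ρ = 1.73×10^-6 Ω·cm = 1.73×10^-8 Ω·m
Section 1: A_strand = π(1.4650e-04)² = 6.743e-08 m²; R₁ = ρL/(N·A_s) = (1.73×10^-8)(780)/(78×6.743e-08) = 2.566 Ω
Section 2: A = π(0.202/2 mm)² = π(1.0100e-04 m)² = 3.205e-08 m²
R₂ = (1.73×10^-8)(394)/(3.205e-08) = 212.7 Ω
R = R₁ + R₂ = 215.3 Ω
P = I²R = (3.8)² × 215.3 = 3110 W

3110 W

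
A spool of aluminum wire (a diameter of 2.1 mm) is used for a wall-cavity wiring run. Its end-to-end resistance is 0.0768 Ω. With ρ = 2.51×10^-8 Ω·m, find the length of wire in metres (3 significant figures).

A = π(d/2)² = π(1.0500e-03 m)² = 3.464e-06 m²
L = RA/ρ = (0.0768)(3.464e-06)/(2.51×10^-8) = 10.6 m

10.6 m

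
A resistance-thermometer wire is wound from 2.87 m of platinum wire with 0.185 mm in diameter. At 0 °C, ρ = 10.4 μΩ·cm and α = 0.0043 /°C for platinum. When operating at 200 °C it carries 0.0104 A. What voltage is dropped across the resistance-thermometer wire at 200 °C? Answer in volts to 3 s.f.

0.215 V

ρ = 10.4 μΩ·cm = 1.04×10^-7 Ω·m
A = π(d/2)² = π(9.2500e-05 m)² = 2.688e-08 m²
R₍0₎ = ρL/A = (1.04×10^-7)(2.87)/(2.688e-08) = 11.1 Ω
R₍200₎ = R₍0₎(1 + αΔT) = 11.1 × (1 + 0.0043×200) = 20.65 Ω
V = IR = 0.0104 × 20.65 = 0.215 V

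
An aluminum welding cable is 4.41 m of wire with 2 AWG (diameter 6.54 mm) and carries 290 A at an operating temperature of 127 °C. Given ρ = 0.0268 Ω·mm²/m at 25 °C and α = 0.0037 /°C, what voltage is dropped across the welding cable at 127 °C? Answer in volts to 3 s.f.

1.41 V

ρ = 0.0268 Ω·mm²/m = 2.68×10^-8 Ω·m
A = π(6.54/2 mm)² = π(3.2700e-03 m)² = 3.359e-05 m²
R₍25₎ = ρL/A = (2.68×10^-8)(4.41)/(3.359e-05) = 0.003518 Ω
R₍127₎ = R₍25₎(1 + αΔT) = 0.003518 × (1 + 0.0037×102) = 0.004846 Ω
V = IR = 290 × 0.004846 = 1.41 V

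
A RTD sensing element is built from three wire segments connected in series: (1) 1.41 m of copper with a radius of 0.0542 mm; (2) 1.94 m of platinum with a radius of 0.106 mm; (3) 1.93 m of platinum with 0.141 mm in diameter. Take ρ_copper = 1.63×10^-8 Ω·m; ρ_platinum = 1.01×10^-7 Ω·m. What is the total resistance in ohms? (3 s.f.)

20.5 Ω

Seg 1: A = πr² = π(5.4200e-05 m)² = 9.229e-09 m²
R_1 = (1.63×10^-8)(1.41)/(9.229e-09) = 2.49 Ω
Seg 2: A = πr² = π(1.0600e-04 m)² = 3.530e-08 m²
R_2 = (1.01×10^-7)(1.94)/(3.530e-08) = 5.551 Ω
Seg 3: A = π(d/2)² = π(7.0500e-05 m)² = 1.561e-08 m²
R_3 = (1.01×10^-7)(1.93)/(1.561e-08) = 12.48 Ω
R_total = R_1 + R_2 + R_3 = 20.5 Ω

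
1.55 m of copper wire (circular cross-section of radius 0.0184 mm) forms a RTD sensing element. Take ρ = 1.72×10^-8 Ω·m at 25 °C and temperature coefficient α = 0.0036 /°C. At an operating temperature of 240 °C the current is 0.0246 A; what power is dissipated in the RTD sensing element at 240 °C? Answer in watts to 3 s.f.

0.0269 W

A = πr² = π(1.8400e-05 m)² = 1.064e-09 m²
R₍25₎ = ρL/A = (1.72×10^-8)(1.55)/(1.064e-09) = 25.07 Ω
R₍240₎ = R₍25₎(1 + αΔT) = 25.07 × (1 + 0.0036×215) = 44.47 Ω
P = I²R = (0.0246)² × 44.47 = 0.0269 W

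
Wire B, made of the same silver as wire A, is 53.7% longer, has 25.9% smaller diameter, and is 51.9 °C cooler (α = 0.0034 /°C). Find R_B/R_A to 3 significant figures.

R ∝ ρL/d² with ρ ∝ (1+αΔT), so R_B/R_A = (1 + 53.7/100) × (1 − 25.9/100)⁻² × (1 − 0.0034×51.9)
= 1.537 × 1.821 × 0.8235 = 2.31

2.31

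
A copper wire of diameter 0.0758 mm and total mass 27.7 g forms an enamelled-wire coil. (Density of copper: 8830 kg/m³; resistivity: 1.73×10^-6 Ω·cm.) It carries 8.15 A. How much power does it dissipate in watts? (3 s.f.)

ρ = 1.73×10^-6 Ω·cm = 1.73×10^-8 Ω·m
A = π(d/2)² = π(3.7900e-05 m)² = 4.5126e-09 m²
L = m/(density·A) = 0.0277/(8830×4.5126e-09) = 695.2 m
R = ρL/A = (1.73×10^-8)(695.2)/(4.5126e-09) = 2665 Ω
P = I²R = (8.15)² × 2665 = 1.77×10^5 W

1.77×10^5 W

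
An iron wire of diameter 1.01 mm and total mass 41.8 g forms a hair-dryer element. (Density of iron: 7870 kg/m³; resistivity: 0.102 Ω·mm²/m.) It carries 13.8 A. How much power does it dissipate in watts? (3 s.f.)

ρ = 0.102 Ω·mm²/m = 1.02×10^-7 Ω·m
A = π(d/2)² = π(5.0500e-04 m)² = 8.0118e-07 m²
L = m/(density·A) = 0.0418/(7870×8.0118e-07) = 6.629 m
R = ρL/A = (1.02×10^-7)(6.629)/(8.0118e-07) = 0.844 Ω
P = I²R = (13.8)² × 0.844 = 161 W

161 W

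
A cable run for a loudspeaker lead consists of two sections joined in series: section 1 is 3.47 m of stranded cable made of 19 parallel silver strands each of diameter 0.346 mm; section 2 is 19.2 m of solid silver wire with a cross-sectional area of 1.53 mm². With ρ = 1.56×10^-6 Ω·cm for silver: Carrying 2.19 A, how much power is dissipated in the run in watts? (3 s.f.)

ρ = 1.56×10^-6 Ω·cm = 1.56×10^-8 Ω·m
Section 1: A_strand = π(1.7300e-04)² = 9.402e-08 m²; R₁ = ρL/(N·A_s) = (1.56×10^-8)(3.47)/(19×9.402e-08) = 0.0303 Ω
Section 2: A = 1.53 mm² = 1.530e-06 m²
R₂ = (1.56×10^-8)(19.2)/(1.530e-06) = 0.1958 Ω
R = R₁ + R₂ = 0.2261 Ω
P = I²R = (2.19)² × 0.2261 = 1.08 W

1.08 W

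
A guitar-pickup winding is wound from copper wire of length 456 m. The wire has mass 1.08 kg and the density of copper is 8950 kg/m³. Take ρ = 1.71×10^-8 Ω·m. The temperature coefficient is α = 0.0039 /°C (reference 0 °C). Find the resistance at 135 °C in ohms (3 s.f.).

A = m/(density·L) = 1.08/(8950×456) = 2.6463e-07 m²
R = ρL/A = (1.71×10^-8)(456)/(2.6463e-07) = 29.47 Ω
R(135 °C) = 29.47 × (1 + 0.0039×135) = 45.0 Ω

45.0 Ω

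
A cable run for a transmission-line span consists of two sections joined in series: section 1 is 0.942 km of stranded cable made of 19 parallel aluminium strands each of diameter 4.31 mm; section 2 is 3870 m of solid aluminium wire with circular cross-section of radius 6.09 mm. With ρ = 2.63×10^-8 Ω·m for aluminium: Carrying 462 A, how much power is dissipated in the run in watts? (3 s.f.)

Section 1: A_strand = π(2.1550e-03)² = 1.459e-05 m²; R₁ = ρL/(N·A_s) = (2.63×10^-8)(942)/(19×1.459e-05) = 0.08937 Ω
Section 2: A = πr² = π(6.0900e-03 m)² = 1.165e-04 m²
R₂ = (2.63×10^-8)(3870)/(1.165e-04) = 0.8735 Ω
R = R₁ + R₂ = 0.9629 Ω
P = I²R = (462)² × 0.9629 = 2.06×10^5 W

2.06×10^5 W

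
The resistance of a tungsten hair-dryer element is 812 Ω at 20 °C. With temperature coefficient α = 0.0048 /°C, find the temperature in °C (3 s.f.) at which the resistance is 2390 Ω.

425 °C

R = R₀(1 + α(T − T₀)) ⇒ T = T₀ + (R/R₀ − 1)/α
T = 20 + (2390/812 − 1)/0.0048 = 20 + (1.943)/0.0048 = 425 °C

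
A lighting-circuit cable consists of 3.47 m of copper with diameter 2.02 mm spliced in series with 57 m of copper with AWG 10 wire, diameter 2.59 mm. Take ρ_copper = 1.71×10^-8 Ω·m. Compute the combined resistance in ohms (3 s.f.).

Segment 1: A = π(d/2)² = π(1.0100e-03 m)² = 3.205e-06 m²
R₁ = ρL/A = (1.71×10^-8)(3.47)/(3.205e-06) = 0.01852 Ω
Segment 2: A = π(2.59/2 mm)² = π(1.2950e-03 m)² = 5.269e-06 m²
R₂ = (1.71×10^-8)(57)/(5.269e-06) = 0.185 Ω
R = R₁ + R₂ = 0.204 Ω

0.204 Ω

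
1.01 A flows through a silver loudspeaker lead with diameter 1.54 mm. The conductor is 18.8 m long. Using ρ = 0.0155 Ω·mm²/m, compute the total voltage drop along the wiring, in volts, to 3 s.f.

ρ = 0.0155 Ω·mm²/m = 1.55×10^-8 Ω·m
A = π(d/2)² = π(7.7000e-04 m)² = 1.863e-06 m²
R = ρL/A = (1.55×10^-8)(18.8)/(1.863e-06) = 0.1564 Ω
V = IR = 1.01 × 0.1564 = 0.158 V

0.158 V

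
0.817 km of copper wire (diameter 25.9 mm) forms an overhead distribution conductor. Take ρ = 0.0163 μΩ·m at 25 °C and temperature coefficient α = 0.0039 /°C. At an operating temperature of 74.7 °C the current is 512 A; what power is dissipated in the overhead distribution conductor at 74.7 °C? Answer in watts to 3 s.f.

ρ = 0.0163 μΩ·m = 1.63×10^-8 Ω·m
A = π(d/2)² = π(1.2950e-02 m)² = 5.269e-04 m²
R₍25₎ = ρL/A = (1.63×10^-8)(817)/(5.269e-04) = 0.02528 Ω
R₍74.7₎ = R₍25₎(1 + αΔT) = 0.02528 × (1 + 0.0039×49.7) = 0.03018 Ω
P = I²R = (512)² × 0.03018 = 7910 W

7910 W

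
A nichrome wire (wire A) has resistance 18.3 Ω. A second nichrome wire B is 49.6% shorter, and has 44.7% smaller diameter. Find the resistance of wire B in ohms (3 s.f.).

R ∝ L/d², so R_B/R_A = (1 − 49.6/100) × (1 − 44.7/100)⁻²
= 0.504 × 3.27 = 1.648
R_B = 1.648 × 18.3 = 30.2 Ω

30.2 Ω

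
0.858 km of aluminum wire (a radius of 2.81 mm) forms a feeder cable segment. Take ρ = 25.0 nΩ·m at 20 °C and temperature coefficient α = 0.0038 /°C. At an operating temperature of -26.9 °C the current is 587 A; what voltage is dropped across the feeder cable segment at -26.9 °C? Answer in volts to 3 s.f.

417 V

ρ = 25.0 nΩ·m = 2.50×10^-8 Ω·m
A = πr² = π(2.8100e-03 m)² = 2.481e-05 m²
R₍20₎ = ρL/A = (2.50×10^-8)(858)/(2.481e-05) = 0.8647 Ω
R₍-26.9₎ = R₍20₎(1 + αΔT) = 0.8647 × (1 + 0.0038×-46.9) = 0.7106 Ω
V = IR = 587 × 0.7106 = 417 V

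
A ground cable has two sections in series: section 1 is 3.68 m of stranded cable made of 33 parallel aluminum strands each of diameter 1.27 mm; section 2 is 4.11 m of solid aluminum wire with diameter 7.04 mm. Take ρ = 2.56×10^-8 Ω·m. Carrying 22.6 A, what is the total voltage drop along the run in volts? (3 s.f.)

Section 1: A_strand = π(6.3500e-04)² = 1.267e-06 m²; R₁ = ρL/(N·A_s) = (2.56×10^-8)(3.68)/(33×1.267e-06) = 0.002254 Ω
Section 2: A = π(d/2)² = π(3.5200e-03 m)² = 3.893e-05 m²
R₂ = (2.56×10^-8)(4.11)/(3.893e-05) = 0.002703 Ω
R = R₁ + R₂ = 0.004957 Ω
V = IR = 22.6 × 0.004957 = 0.112 V

0.112 V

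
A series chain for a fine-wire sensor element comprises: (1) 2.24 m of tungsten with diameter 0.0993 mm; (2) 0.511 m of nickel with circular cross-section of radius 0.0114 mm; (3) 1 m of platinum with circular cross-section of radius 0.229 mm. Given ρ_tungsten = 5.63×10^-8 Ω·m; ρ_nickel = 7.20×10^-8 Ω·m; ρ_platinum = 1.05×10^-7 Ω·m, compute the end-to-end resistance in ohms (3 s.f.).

Seg 1: A = π(d/2)² = π(4.9650e-05 m)² = 7.744e-09 m²
R_1 = (5.63×10^-8)(2.24)/(7.744e-09) = 16.28 Ω
Seg 2: A = πr² = π(1.1400e-05 m)² = 4.083e-10 m²
R_2 = (7.20×10^-8)(0.511)/(4.083e-10) = 90.11 Ω
Seg 3: A = πr² = π(2.2900e-04 m)² = 1.647e-07 m²
R_3 = (1.05×10^-7)(1)/(1.647e-07) = 0.6373 Ω
R_total = R_1 + R_2 + R_3 = 107 Ω

107 Ω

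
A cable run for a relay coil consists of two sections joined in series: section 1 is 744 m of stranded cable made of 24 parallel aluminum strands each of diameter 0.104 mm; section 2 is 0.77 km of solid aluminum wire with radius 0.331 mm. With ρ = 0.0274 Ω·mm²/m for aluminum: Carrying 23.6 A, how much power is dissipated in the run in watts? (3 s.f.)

89800 W

ρ = 0.0274 Ω·mm²/m = 2.74×10^-8 Ω·m
Section 1: A_strand = π(5.2000e-05)² = 8.495e-09 m²; R₁ = ρL/(N·A_s) = (2.74×10^-8)(744)/(24×8.495e-09) = 99.99 Ω
Section 2: A = πr² = π(3.3100e-04 m)² = 3.442e-07 m²
R₂ = (2.74×10^-8)(770)/(3.442e-07) = 61.3 Ω
R = R₁ + R₂ = 161.3 Ω
P = I²R = (23.6)² × 161.3 = 89800 W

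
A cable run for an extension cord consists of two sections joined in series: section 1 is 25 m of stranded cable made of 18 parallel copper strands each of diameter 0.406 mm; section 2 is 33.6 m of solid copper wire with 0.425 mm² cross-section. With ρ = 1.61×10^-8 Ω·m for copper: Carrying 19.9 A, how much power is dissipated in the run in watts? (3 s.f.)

Section 1: A_strand = π(2.0300e-04)² = 1.295e-07 m²; R₁ = ρL/(N·A_s) = (1.61×10^-8)(25)/(18×1.295e-07) = 0.1727 Ω
Section 2: A = 0.425 mm² = 4.250e-07 m²
R₂ = (1.61×10^-8)(33.6)/(4.250e-07) = 1.273 Ω
R = R₁ + R₂ = 1.446 Ω
P = I²R = (19.9)² × 1.446 = 572 W

572 W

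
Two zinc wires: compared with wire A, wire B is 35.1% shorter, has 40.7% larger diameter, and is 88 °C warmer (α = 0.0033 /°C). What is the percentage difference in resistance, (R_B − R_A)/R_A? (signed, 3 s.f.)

R ∝ ρL/d² with ρ ∝ (1+αΔT), so R_B/R_A = (1 − 35.1/100) × (1 + 40.7/100)⁻² × (1 + 0.0033×88)
= 0.649 × 0.5051 × 1.29 = 0.423
(R_B − R_A)/R_A = 0.423 − 1 = -57.7%

-57.7%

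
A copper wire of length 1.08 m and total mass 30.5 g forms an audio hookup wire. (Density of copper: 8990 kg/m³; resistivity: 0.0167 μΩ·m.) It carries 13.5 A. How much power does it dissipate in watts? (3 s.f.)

ρ = 0.0167 μΩ·m = 1.67×10^-8 Ω·m
A = m/(density·L) = 0.0305/(8990×1.08) = 3.1414e-06 m²
R = ρL/A = (1.67×10^-8)(1.08)/(3.1414e-06) = 0.005741 Ω
P = I²R = (13.5)² × 0.005741 = 1.05 W

1.05 W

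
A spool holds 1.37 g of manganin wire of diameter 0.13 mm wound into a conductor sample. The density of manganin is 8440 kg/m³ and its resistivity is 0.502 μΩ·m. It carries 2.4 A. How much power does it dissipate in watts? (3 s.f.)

2660 W

ρ = 0.502 μΩ·m = 5.02×10^-7 Ω·m
A = π(d/2)² = π(6.5000e-05 m)² = 1.3273e-08 m²
L = m/(density·A) = 0.00137/(8440×1.3273e-08) = 12.23 m
R = ρL/A = (5.02×10^-7)(12.23)/(1.3273e-08) = 462.5 Ω
P = I²R = (2.4)² × 462.5 = 2660 W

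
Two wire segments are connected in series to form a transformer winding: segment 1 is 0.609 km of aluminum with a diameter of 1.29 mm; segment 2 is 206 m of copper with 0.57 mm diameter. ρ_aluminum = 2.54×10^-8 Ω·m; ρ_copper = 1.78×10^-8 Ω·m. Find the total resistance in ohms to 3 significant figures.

26.2 Ω

Segment 1: A = π(d/2)² = π(6.4500e-04 m)² = 1.307e-06 m²
R₁ = ρL/A = (2.54×10^-8)(609)/(1.307e-06) = 11.84 Ω
Segment 2: A = π(d/2)² = π(2.8500e-04 m)² = 2.552e-07 m²
R₂ = (1.78×10^-8)(206)/(2.552e-07) = 14.37 Ω
R = R₁ + R₂ = 26.2 Ω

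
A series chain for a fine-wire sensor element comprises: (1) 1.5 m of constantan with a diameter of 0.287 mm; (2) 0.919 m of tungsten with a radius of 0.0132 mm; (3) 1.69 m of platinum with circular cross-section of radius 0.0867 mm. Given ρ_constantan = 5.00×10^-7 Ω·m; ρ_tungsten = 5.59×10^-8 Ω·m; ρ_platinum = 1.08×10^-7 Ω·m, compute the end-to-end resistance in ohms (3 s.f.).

Seg 1: A = π(d/2)² = π(1.4350e-04 m)² = 6.469e-08 m²
R_1 = (5.00×10^-7)(1.5)/(6.469e-08) = 11.59 Ω
Seg 2: A = πr² = π(1.3200e-05 m)² = 5.474e-10 m²
R_2 = (5.59×10^-8)(0.919)/(5.474e-10) = 93.85 Ω
Seg 3: A = πr² = π(8.6700e-05 m)² = 2.362e-08 m²
R_3 = (1.08×10^-7)(1.69)/(2.362e-08) = 7.729 Ω
R_total = R_1 + R_2 + R_3 = 113 Ω

113 Ω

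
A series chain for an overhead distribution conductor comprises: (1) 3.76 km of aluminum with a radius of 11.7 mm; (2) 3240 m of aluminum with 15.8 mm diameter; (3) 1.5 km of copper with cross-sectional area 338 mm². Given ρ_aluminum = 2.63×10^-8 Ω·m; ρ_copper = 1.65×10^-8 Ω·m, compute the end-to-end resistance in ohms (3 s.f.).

0.738 Ω

Seg 1: A = πr² = π(1.1700e-02 m)² = 4.301e-04 m²
R_1 = (2.63×10^-8)(3760)/(4.301e-04) = 0.2299 Ω
Seg 2: A = π(d/2)² = π(7.9000e-03 m)² = 1.961e-04 m²
R_2 = (2.63×10^-8)(3240)/(1.961e-04) = 0.4346 Ω
Seg 3: A = 338 mm² = 3.380e-04 m²
R_3 = (1.65×10^-8)(1500)/(3.380e-04) = 0.07322 Ω
R_total = R_1 + R_2 + R_3 = 0.738 Ω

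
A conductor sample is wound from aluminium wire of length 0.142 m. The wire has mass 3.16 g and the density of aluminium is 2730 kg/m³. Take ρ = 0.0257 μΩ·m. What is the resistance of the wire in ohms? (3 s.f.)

4.48×10^-4 Ω

ρ = 0.0257 μΩ·m = 2.57×10^-8 Ω·m
A = m/(density·L) = 0.00316/(2730×0.142) = 8.1515e-06 m²
R = ρL/A = (2.57×10^-8)(0.142)/(8.1515e-06) = 4.48×10^-4 Ω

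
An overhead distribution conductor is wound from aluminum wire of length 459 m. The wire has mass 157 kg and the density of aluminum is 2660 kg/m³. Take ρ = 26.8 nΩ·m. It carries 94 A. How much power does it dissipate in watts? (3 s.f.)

ρ = 26.8 nΩ·m = 2.68×10^-8 Ω·m
A = m/(density·L) = 157/(2660×459) = 1.2859e-04 m²
R = ρL/A = (2.68×10^-8)(459)/(1.2859e-04) = 0.09566 Ω
P = I²R = (94)² × 0.09566 = 845 W

845 W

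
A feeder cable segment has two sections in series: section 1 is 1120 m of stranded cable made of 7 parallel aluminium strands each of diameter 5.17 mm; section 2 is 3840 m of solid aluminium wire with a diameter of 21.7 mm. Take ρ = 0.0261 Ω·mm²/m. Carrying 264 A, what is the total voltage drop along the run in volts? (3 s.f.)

124 V

ρ = 0.0261 Ω·mm²/m = 2.61×10^-8 Ω·m
Section 1: A_strand = π(2.5850e-03)² = 2.099e-05 m²; R₁ = ρL/(N·A_s) = (2.61×10^-8)(1120)/(7×2.099e-05) = 0.1989 Ω
Section 2: A = π(d/2)² = π(1.0850e-02 m)² = 3.698e-04 m²
R₂ = (2.61×10^-8)(3840)/(3.698e-04) = 0.271 Ω
R = R₁ + R₂ = 0.4699 Ω
V = IR = 264 × 0.4699 = 124 V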